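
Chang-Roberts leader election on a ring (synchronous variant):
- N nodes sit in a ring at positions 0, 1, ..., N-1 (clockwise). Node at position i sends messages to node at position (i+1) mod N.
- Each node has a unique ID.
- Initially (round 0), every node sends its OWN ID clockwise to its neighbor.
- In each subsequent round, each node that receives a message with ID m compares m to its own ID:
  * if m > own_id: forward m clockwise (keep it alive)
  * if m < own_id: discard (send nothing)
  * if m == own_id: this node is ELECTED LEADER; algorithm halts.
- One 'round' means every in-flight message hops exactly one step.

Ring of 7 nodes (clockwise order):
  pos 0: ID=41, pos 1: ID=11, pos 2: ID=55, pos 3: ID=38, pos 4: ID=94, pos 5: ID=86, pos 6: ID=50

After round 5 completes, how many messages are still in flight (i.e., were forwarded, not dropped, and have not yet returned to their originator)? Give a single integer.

Round 1: pos1(id11) recv 41: fwd; pos2(id55) recv 11: drop; pos3(id38) recv 55: fwd; pos4(id94) recv 38: drop; pos5(id86) recv 94: fwd; pos6(id50) recv 86: fwd; pos0(id41) recv 50: fwd
Round 2: pos2(id55) recv 41: drop; pos4(id94) recv 55: drop; pos6(id50) recv 94: fwd; pos0(id41) recv 86: fwd; pos1(id11) recv 50: fwd
Round 3: pos0(id41) recv 94: fwd; pos1(id11) recv 86: fwd; pos2(id55) recv 50: drop
Round 4: pos1(id11) recv 94: fwd; pos2(id55) recv 86: fwd
Round 5: pos2(id55) recv 94: fwd; pos3(id38) recv 86: fwd
After round 5: 2 messages still in flight

Answer: 2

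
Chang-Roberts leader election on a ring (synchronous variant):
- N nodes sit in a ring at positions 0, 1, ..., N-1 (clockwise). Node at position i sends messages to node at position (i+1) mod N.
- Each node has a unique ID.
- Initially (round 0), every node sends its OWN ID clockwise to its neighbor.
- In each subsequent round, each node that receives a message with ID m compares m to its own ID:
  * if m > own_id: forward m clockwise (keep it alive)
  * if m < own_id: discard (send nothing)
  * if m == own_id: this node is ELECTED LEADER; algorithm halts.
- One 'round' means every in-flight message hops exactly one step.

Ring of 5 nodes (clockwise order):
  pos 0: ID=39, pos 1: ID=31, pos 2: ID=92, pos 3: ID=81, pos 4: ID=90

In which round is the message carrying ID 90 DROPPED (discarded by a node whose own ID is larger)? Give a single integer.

Answer: 3

Derivation:
Round 1: pos1(id31) recv 39: fwd; pos2(id92) recv 31: drop; pos3(id81) recv 92: fwd; pos4(id90) recv 81: drop; pos0(id39) recv 90: fwd
Round 2: pos2(id92) recv 39: drop; pos4(id90) recv 92: fwd; pos1(id31) recv 90: fwd
Round 3: pos0(id39) recv 92: fwd; pos2(id92) recv 90: drop
Round 4: pos1(id31) recv 92: fwd
Round 5: pos2(id92) recv 92: ELECTED
Message ID 90 originates at pos 4; dropped at pos 2 in round 3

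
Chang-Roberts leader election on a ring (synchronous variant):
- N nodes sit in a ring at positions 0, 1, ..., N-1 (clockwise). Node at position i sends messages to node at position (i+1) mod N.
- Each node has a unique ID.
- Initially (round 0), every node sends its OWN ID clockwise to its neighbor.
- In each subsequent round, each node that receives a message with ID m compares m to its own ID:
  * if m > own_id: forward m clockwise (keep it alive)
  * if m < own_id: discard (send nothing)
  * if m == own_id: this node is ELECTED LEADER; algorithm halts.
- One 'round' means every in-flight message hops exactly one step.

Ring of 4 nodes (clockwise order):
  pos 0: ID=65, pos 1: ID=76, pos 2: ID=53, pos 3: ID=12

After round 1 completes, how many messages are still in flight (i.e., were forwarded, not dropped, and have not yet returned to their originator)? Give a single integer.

Round 1: pos1(id76) recv 65: drop; pos2(id53) recv 76: fwd; pos3(id12) recv 53: fwd; pos0(id65) recv 12: drop
After round 1: 2 messages still in flight

Answer: 2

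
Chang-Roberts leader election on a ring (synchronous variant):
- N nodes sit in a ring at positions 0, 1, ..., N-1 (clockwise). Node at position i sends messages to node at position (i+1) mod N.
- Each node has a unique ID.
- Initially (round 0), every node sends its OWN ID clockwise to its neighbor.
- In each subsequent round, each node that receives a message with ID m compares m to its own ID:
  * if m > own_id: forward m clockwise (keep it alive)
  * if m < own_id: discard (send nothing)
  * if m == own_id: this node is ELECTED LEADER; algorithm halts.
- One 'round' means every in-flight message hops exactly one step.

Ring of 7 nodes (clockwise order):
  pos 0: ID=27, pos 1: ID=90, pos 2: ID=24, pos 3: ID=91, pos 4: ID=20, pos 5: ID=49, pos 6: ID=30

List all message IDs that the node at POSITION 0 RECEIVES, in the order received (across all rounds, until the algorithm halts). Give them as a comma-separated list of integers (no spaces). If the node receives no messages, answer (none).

Answer: 30,49,91

Derivation:
Round 1: pos1(id90) recv 27: drop; pos2(id24) recv 90: fwd; pos3(id91) recv 24: drop; pos4(id20) recv 91: fwd; pos5(id49) recv 20: drop; pos6(id30) recv 49: fwd; pos0(id27) recv 30: fwd
Round 2: pos3(id91) recv 90: drop; pos5(id49) recv 91: fwd; pos0(id27) recv 49: fwd; pos1(id90) recv 30: drop
Round 3: pos6(id30) recv 91: fwd; pos1(id90) recv 49: drop
Round 4: pos0(id27) recv 91: fwd
Round 5: pos1(id90) recv 91: fwd
Round 6: pos2(id24) recv 91: fwd
Round 7: pos3(id91) recv 91: ELECTED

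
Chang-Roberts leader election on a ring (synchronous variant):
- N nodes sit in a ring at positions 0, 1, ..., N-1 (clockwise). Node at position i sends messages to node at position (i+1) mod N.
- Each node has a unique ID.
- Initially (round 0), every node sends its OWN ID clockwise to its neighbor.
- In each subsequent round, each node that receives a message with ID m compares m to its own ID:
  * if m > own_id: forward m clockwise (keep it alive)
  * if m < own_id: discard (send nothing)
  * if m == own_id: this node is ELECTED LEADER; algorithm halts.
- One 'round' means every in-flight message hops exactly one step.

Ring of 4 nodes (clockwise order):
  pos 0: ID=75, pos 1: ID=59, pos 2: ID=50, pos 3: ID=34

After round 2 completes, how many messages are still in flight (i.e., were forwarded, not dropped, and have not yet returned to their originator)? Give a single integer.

Round 1: pos1(id59) recv 75: fwd; pos2(id50) recv 59: fwd; pos3(id34) recv 50: fwd; pos0(id75) recv 34: drop
Round 2: pos2(id50) recv 75: fwd; pos3(id34) recv 59: fwd; pos0(id75) recv 50: drop
After round 2: 2 messages still in flight

Answer: 2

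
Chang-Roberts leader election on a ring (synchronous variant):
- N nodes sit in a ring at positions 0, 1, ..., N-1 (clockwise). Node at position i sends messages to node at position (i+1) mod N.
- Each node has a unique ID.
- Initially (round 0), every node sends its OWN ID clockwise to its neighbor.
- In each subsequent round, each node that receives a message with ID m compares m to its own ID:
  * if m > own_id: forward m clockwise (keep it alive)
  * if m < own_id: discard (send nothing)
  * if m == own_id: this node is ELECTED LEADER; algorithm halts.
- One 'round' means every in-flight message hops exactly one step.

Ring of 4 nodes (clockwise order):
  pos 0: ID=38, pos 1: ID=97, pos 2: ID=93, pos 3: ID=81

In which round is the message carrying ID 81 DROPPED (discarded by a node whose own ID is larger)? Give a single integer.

Round 1: pos1(id97) recv 38: drop; pos2(id93) recv 97: fwd; pos3(id81) recv 93: fwd; pos0(id38) recv 81: fwd
Round 2: pos3(id81) recv 97: fwd; pos0(id38) recv 93: fwd; pos1(id97) recv 81: drop
Round 3: pos0(id38) recv 97: fwd; pos1(id97) recv 93: drop
Round 4: pos1(id97) recv 97: ELECTED
Message ID 81 originates at pos 3; dropped at pos 1 in round 2

Answer: 2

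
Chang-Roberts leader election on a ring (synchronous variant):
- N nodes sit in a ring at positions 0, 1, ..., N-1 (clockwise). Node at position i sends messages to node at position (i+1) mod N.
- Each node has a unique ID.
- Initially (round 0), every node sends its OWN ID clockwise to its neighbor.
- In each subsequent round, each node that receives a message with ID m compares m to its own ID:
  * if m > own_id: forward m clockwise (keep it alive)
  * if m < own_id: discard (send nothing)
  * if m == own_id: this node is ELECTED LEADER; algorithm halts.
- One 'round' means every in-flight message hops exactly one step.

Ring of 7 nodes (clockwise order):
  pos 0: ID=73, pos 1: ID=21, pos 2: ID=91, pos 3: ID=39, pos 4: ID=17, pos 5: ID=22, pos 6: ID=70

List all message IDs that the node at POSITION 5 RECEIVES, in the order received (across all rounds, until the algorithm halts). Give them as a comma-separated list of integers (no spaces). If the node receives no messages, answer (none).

Round 1: pos1(id21) recv 73: fwd; pos2(id91) recv 21: drop; pos3(id39) recv 91: fwd; pos4(id17) recv 39: fwd; pos5(id22) recv 17: drop; pos6(id70) recv 22: drop; pos0(id73) recv 70: drop
Round 2: pos2(id91) recv 73: drop; pos4(id17) recv 91: fwd; pos5(id22) recv 39: fwd
Round 3: pos5(id22) recv 91: fwd; pos6(id70) recv 39: drop
Round 4: pos6(id70) recv 91: fwd
Round 5: pos0(id73) recv 91: fwd
Round 6: pos1(id21) recv 91: fwd
Round 7: pos2(id91) recv 91: ELECTED

Answer: 17,39,91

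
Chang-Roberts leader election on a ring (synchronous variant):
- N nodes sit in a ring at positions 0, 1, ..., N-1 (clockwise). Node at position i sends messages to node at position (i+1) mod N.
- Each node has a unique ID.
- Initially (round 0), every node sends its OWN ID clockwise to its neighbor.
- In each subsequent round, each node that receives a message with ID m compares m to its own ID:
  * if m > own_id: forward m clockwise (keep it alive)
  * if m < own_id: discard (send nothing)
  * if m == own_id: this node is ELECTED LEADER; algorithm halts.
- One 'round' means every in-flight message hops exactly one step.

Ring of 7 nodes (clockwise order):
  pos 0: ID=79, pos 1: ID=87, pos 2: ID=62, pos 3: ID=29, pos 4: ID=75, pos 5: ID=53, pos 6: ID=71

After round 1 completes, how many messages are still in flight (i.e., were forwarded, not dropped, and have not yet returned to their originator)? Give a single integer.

Round 1: pos1(id87) recv 79: drop; pos2(id62) recv 87: fwd; pos3(id29) recv 62: fwd; pos4(id75) recv 29: drop; pos5(id53) recv 75: fwd; pos6(id71) recv 53: drop; pos0(id79) recv 71: drop
After round 1: 3 messages still in flight

Answer: 3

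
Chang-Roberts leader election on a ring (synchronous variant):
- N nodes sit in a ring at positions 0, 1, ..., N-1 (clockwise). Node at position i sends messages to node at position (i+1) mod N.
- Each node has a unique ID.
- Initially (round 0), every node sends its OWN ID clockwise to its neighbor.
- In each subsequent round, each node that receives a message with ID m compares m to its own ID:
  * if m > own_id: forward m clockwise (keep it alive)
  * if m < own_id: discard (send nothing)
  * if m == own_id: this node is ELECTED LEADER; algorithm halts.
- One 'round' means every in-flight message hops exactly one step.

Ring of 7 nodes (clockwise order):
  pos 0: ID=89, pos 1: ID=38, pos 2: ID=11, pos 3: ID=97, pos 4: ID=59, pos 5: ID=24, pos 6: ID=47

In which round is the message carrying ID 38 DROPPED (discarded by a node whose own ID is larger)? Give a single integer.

Round 1: pos1(id38) recv 89: fwd; pos2(id11) recv 38: fwd; pos3(id97) recv 11: drop; pos4(id59) recv 97: fwd; pos5(id24) recv 59: fwd; pos6(id47) recv 24: drop; pos0(id89) recv 47: drop
Round 2: pos2(id11) recv 89: fwd; pos3(id97) recv 38: drop; pos5(id24) recv 97: fwd; pos6(id47) recv 59: fwd
Round 3: pos3(id97) recv 89: drop; pos6(id47) recv 97: fwd; pos0(id89) recv 59: drop
Round 4: pos0(id89) recv 97: fwd
Round 5: pos1(id38) recv 97: fwd
Round 6: pos2(id11) recv 97: fwd
Round 7: pos3(id97) recv 97: ELECTED
Message ID 38 originates at pos 1; dropped at pos 3 in round 2

Answer: 2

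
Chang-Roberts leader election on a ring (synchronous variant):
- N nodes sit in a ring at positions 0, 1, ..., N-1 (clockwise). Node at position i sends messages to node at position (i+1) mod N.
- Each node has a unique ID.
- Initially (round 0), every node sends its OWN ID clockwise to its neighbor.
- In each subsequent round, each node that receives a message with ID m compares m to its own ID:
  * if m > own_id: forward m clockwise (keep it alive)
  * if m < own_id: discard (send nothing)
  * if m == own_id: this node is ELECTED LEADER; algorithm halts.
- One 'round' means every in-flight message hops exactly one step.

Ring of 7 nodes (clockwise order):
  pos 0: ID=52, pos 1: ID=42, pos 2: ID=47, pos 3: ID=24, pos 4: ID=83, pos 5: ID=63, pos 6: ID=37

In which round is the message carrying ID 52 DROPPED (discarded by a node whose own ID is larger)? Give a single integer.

Round 1: pos1(id42) recv 52: fwd; pos2(id47) recv 42: drop; pos3(id24) recv 47: fwd; pos4(id83) recv 24: drop; pos5(id63) recv 83: fwd; pos6(id37) recv 63: fwd; pos0(id52) recv 37: drop
Round 2: pos2(id47) recv 52: fwd; pos4(id83) recv 47: drop; pos6(id37) recv 83: fwd; pos0(id52) recv 63: fwd
Round 3: pos3(id24) recv 52: fwd; pos0(id52) recv 83: fwd; pos1(id42) recv 63: fwd
Round 4: pos4(id83) recv 52: drop; pos1(id42) recv 83: fwd; pos2(id47) recv 63: fwd
Round 5: pos2(id47) recv 83: fwd; pos3(id24) recv 63: fwd
Round 6: pos3(id24) recv 83: fwd; pos4(id83) recv 63: drop
Round 7: pos4(id83) recv 83: ELECTED
Message ID 52 originates at pos 0; dropped at pos 4 in round 4

Answer: 4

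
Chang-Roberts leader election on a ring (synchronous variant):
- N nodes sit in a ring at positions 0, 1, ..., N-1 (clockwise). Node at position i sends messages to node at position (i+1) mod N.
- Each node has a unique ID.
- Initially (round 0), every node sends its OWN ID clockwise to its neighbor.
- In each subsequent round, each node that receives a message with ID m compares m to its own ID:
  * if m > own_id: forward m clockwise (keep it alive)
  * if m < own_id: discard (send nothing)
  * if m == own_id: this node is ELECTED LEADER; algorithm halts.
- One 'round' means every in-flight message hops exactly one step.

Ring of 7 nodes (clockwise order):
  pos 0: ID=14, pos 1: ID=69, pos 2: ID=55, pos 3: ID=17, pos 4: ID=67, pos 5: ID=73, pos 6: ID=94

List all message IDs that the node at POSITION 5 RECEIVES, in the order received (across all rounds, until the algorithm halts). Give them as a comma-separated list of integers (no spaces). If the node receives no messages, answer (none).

Answer: 67,69,94

Derivation:
Round 1: pos1(id69) recv 14: drop; pos2(id55) recv 69: fwd; pos3(id17) recv 55: fwd; pos4(id67) recv 17: drop; pos5(id73) recv 67: drop; pos6(id94) recv 73: drop; pos0(id14) recv 94: fwd
Round 2: pos3(id17) recv 69: fwd; pos4(id67) recv 55: drop; pos1(id69) recv 94: fwd
Round 3: pos4(id67) recv 69: fwd; pos2(id55) recv 94: fwd
Round 4: pos5(id73) recv 69: drop; pos3(id17) recv 94: fwd
Round 5: pos4(id67) recv 94: fwd
Round 6: pos5(id73) recv 94: fwd
Round 7: pos6(id94) recv 94: ELECTED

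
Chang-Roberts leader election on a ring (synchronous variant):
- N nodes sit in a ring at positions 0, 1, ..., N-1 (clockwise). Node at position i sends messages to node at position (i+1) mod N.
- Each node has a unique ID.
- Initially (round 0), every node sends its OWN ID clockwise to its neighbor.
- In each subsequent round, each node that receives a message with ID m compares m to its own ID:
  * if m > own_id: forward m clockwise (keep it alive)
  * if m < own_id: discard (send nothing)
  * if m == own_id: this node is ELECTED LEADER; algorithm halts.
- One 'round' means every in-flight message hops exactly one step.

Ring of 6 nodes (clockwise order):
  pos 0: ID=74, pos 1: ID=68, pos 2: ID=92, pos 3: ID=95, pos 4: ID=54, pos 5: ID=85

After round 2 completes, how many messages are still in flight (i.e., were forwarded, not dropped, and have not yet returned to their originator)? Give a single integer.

Round 1: pos1(id68) recv 74: fwd; pos2(id92) recv 68: drop; pos3(id95) recv 92: drop; pos4(id54) recv 95: fwd; pos5(id85) recv 54: drop; pos0(id74) recv 85: fwd
Round 2: pos2(id92) recv 74: drop; pos5(id85) recv 95: fwd; pos1(id68) recv 85: fwd
After round 2: 2 messages still in flight

Answer: 2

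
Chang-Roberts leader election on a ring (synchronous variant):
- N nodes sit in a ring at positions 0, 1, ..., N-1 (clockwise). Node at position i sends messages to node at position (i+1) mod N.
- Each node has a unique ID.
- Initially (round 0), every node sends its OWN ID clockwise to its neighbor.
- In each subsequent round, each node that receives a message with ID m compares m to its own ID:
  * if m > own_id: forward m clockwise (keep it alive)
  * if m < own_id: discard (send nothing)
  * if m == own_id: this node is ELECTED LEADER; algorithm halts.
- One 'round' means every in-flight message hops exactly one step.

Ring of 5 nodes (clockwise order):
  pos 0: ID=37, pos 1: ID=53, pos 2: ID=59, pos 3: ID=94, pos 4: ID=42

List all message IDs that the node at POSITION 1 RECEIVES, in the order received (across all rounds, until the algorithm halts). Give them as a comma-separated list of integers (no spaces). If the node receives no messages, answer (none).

Round 1: pos1(id53) recv 37: drop; pos2(id59) recv 53: drop; pos3(id94) recv 59: drop; pos4(id42) recv 94: fwd; pos0(id37) recv 42: fwd
Round 2: pos0(id37) recv 94: fwd; pos1(id53) recv 42: drop
Round 3: pos1(id53) recv 94: fwd
Round 4: pos2(id59) recv 94: fwd
Round 5: pos3(id94) recv 94: ELECTED

Answer: 37,42,94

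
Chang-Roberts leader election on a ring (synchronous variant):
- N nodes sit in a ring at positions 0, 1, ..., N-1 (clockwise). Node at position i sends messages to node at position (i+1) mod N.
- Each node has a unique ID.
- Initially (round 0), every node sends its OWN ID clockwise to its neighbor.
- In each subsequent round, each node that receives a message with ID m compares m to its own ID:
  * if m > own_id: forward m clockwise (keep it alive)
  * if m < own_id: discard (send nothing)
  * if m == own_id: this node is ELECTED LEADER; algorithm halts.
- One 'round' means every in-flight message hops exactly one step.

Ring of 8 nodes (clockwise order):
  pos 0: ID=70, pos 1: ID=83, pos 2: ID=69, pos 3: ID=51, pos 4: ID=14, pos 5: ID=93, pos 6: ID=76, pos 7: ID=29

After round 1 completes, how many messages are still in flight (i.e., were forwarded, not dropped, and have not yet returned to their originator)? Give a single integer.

Answer: 5

Derivation:
Round 1: pos1(id83) recv 70: drop; pos2(id69) recv 83: fwd; pos3(id51) recv 69: fwd; pos4(id14) recv 51: fwd; pos5(id93) recv 14: drop; pos6(id76) recv 93: fwd; pos7(id29) recv 76: fwd; pos0(id70) recv 29: drop
After round 1: 5 messages still in flight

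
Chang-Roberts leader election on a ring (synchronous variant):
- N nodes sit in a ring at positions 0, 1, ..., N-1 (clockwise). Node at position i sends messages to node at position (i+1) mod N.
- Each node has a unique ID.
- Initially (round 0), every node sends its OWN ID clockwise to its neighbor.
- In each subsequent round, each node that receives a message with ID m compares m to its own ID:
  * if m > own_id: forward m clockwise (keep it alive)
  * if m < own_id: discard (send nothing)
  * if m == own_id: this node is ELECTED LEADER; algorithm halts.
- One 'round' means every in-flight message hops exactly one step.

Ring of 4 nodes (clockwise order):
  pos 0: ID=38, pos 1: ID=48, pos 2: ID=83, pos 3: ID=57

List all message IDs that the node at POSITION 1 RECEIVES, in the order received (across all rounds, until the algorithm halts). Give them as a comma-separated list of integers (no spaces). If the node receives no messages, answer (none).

Round 1: pos1(id48) recv 38: drop; pos2(id83) recv 48: drop; pos3(id57) recv 83: fwd; pos0(id38) recv 57: fwd
Round 2: pos0(id38) recv 83: fwd; pos1(id48) recv 57: fwd
Round 3: pos1(id48) recv 83: fwd; pos2(id83) recv 57: drop
Round 4: pos2(id83) recv 83: ELECTED

Answer: 38,57,83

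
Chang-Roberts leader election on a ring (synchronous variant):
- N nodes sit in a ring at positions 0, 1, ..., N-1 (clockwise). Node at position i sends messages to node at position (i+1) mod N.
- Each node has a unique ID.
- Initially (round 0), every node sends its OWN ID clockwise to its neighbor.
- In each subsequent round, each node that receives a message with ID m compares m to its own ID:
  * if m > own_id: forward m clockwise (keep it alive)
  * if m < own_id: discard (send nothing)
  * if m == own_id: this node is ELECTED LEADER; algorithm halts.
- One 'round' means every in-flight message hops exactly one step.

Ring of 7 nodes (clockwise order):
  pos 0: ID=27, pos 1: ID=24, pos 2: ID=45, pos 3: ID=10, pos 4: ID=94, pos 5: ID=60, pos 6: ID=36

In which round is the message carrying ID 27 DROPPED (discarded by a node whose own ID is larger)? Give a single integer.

Answer: 2

Derivation:
Round 1: pos1(id24) recv 27: fwd; pos2(id45) recv 24: drop; pos3(id10) recv 45: fwd; pos4(id94) recv 10: drop; pos5(id60) recv 94: fwd; pos6(id36) recv 60: fwd; pos0(id27) recv 36: fwd
Round 2: pos2(id45) recv 27: drop; pos4(id94) recv 45: drop; pos6(id36) recv 94: fwd; pos0(id27) recv 60: fwd; pos1(id24) recv 36: fwd
Round 3: pos0(id27) recv 94: fwd; pos1(id24) recv 60: fwd; pos2(id45) recv 36: drop
Round 4: pos1(id24) recv 94: fwd; pos2(id45) recv 60: fwd
Round 5: pos2(id45) recv 94: fwd; pos3(id10) recv 60: fwd
Round 6: pos3(id10) recv 94: fwd; pos4(id94) recv 60: drop
Round 7: pos4(id94) recv 94: ELECTED
Message ID 27 originates at pos 0; dropped at pos 2 in round 2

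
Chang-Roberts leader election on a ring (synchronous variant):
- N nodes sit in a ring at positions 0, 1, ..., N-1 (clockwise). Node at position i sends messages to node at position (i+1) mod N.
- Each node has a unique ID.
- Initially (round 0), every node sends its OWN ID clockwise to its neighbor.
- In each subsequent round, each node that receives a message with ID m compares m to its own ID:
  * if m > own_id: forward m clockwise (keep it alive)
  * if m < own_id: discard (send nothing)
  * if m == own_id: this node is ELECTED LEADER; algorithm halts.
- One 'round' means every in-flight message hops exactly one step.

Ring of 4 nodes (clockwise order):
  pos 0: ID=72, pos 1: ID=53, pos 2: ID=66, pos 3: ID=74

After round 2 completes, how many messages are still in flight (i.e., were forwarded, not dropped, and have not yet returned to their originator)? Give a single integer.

Round 1: pos1(id53) recv 72: fwd; pos2(id66) recv 53: drop; pos3(id74) recv 66: drop; pos0(id72) recv 74: fwd
Round 2: pos2(id66) recv 72: fwd; pos1(id53) recv 74: fwd
After round 2: 2 messages still in flight

Answer: 2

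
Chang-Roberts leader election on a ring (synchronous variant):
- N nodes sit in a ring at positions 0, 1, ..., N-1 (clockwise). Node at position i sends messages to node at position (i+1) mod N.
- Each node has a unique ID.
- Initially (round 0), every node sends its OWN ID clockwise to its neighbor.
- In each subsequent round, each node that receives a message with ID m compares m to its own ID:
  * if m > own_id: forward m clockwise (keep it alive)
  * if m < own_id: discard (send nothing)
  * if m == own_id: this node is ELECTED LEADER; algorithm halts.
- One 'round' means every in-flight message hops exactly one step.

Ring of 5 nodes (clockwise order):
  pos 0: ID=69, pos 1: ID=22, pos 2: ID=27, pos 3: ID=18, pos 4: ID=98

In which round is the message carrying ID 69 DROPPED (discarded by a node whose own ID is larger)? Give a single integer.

Answer: 4

Derivation:
Round 1: pos1(id22) recv 69: fwd; pos2(id27) recv 22: drop; pos3(id18) recv 27: fwd; pos4(id98) recv 18: drop; pos0(id69) recv 98: fwd
Round 2: pos2(id27) recv 69: fwd; pos4(id98) recv 27: drop; pos1(id22) recv 98: fwd
Round 3: pos3(id18) recv 69: fwd; pos2(id27) recv 98: fwd
Round 4: pos4(id98) recv 69: drop; pos3(id18) recv 98: fwd
Round 5: pos4(id98) recv 98: ELECTED
Message ID 69 originates at pos 0; dropped at pos 4 in round 4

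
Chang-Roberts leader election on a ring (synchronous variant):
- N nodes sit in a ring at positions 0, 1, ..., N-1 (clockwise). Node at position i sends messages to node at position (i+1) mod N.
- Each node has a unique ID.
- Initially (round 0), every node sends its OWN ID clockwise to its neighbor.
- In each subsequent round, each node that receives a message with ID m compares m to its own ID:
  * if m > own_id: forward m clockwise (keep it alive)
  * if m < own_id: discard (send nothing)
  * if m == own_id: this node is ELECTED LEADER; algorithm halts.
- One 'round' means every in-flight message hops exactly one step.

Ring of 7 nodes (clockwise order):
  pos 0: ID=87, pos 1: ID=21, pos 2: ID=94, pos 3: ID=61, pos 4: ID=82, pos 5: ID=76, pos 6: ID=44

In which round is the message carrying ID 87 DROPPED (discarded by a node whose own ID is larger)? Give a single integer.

Answer: 2

Derivation:
Round 1: pos1(id21) recv 87: fwd; pos2(id94) recv 21: drop; pos3(id61) recv 94: fwd; pos4(id82) recv 61: drop; pos5(id76) recv 82: fwd; pos6(id44) recv 76: fwd; pos0(id87) recv 44: drop
Round 2: pos2(id94) recv 87: drop; pos4(id82) recv 94: fwd; pos6(id44) recv 82: fwd; pos0(id87) recv 76: drop
Round 3: pos5(id76) recv 94: fwd; pos0(id87) recv 82: drop
Round 4: pos6(id44) recv 94: fwd
Round 5: pos0(id87) recv 94: fwd
Round 6: pos1(id21) recv 94: fwd
Round 7: pos2(id94) recv 94: ELECTED
Message ID 87 originates at pos 0; dropped at pos 2 in round 2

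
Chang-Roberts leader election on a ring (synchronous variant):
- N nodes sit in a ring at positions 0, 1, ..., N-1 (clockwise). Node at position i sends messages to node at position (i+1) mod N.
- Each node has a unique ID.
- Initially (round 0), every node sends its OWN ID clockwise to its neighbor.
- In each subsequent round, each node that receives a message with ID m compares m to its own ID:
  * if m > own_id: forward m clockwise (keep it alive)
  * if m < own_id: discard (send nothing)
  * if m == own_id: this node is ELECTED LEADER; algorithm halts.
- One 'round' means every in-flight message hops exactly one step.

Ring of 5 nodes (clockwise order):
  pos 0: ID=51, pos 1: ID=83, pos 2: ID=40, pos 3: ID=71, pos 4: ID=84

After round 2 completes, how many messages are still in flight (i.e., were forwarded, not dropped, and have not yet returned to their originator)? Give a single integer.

Round 1: pos1(id83) recv 51: drop; pos2(id40) recv 83: fwd; pos3(id71) recv 40: drop; pos4(id84) recv 71: drop; pos0(id51) recv 84: fwd
Round 2: pos3(id71) recv 83: fwd; pos1(id83) recv 84: fwd
After round 2: 2 messages still in flight

Answer: 2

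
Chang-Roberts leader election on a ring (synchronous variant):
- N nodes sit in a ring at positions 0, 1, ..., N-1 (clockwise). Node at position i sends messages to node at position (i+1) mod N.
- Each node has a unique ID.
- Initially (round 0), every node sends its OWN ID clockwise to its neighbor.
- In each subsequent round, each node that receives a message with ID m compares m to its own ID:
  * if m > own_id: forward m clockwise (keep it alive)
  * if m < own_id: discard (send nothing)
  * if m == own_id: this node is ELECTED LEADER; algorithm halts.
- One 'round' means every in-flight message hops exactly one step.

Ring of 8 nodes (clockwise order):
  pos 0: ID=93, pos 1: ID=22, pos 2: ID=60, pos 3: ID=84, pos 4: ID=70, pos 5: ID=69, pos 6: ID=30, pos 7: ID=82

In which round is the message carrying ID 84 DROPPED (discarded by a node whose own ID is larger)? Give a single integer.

Round 1: pos1(id22) recv 93: fwd; pos2(id60) recv 22: drop; pos3(id84) recv 60: drop; pos4(id70) recv 84: fwd; pos5(id69) recv 70: fwd; pos6(id30) recv 69: fwd; pos7(id82) recv 30: drop; pos0(id93) recv 82: drop
Round 2: pos2(id60) recv 93: fwd; pos5(id69) recv 84: fwd; pos6(id30) recv 70: fwd; pos7(id82) recv 69: drop
Round 3: pos3(id84) recv 93: fwd; pos6(id30) recv 84: fwd; pos7(id82) recv 70: drop
Round 4: pos4(id70) recv 93: fwd; pos7(id82) recv 84: fwd
Round 5: pos5(id69) recv 93: fwd; pos0(id93) recv 84: drop
Round 6: pos6(id30) recv 93: fwd
Round 7: pos7(id82) recv 93: fwd
Round 8: pos0(id93) recv 93: ELECTED
Message ID 84 originates at pos 3; dropped at pos 0 in round 5

Answer: 5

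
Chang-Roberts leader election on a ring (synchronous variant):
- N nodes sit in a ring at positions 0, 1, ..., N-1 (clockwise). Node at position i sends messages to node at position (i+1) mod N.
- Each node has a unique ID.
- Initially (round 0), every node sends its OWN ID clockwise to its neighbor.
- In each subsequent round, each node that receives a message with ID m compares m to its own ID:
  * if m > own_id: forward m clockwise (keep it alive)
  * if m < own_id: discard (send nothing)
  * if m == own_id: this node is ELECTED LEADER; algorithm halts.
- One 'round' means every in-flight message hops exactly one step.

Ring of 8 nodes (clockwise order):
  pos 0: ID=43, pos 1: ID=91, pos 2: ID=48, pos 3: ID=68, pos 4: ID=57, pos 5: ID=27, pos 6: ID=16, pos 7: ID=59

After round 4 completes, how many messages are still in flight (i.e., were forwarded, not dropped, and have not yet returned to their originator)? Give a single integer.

Round 1: pos1(id91) recv 43: drop; pos2(id48) recv 91: fwd; pos3(id68) recv 48: drop; pos4(id57) recv 68: fwd; pos5(id27) recv 57: fwd; pos6(id16) recv 27: fwd; pos7(id59) recv 16: drop; pos0(id43) recv 59: fwd
Round 2: pos3(id68) recv 91: fwd; pos5(id27) recv 68: fwd; pos6(id16) recv 57: fwd; pos7(id59) recv 27: drop; pos1(id91) recv 59: drop
Round 3: pos4(id57) recv 91: fwd; pos6(id16) recv 68: fwd; pos7(id59) recv 57: drop
Round 4: pos5(id27) recv 91: fwd; pos7(id59) recv 68: fwd
After round 4: 2 messages still in flight

Answer: 2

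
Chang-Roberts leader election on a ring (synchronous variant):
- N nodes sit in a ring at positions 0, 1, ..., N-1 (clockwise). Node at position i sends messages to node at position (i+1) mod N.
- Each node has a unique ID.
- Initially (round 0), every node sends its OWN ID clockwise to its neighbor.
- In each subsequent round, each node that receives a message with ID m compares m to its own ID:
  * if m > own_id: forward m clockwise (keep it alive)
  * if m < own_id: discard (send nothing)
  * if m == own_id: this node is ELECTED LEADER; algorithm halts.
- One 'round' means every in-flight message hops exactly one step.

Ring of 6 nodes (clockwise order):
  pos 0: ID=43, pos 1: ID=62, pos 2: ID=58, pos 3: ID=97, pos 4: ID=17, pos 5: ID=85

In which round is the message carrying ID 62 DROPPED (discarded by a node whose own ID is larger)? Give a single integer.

Round 1: pos1(id62) recv 43: drop; pos2(id58) recv 62: fwd; pos3(id97) recv 58: drop; pos4(id17) recv 97: fwd; pos5(id85) recv 17: drop; pos0(id43) recv 85: fwd
Round 2: pos3(id97) recv 62: drop; pos5(id85) recv 97: fwd; pos1(id62) recv 85: fwd
Round 3: pos0(id43) recv 97: fwd; pos2(id58) recv 85: fwd
Round 4: pos1(id62) recv 97: fwd; pos3(id97) recv 85: drop
Round 5: pos2(id58) recv 97: fwd
Round 6: pos3(id97) recv 97: ELECTED
Message ID 62 originates at pos 1; dropped at pos 3 in round 2

Answer: 2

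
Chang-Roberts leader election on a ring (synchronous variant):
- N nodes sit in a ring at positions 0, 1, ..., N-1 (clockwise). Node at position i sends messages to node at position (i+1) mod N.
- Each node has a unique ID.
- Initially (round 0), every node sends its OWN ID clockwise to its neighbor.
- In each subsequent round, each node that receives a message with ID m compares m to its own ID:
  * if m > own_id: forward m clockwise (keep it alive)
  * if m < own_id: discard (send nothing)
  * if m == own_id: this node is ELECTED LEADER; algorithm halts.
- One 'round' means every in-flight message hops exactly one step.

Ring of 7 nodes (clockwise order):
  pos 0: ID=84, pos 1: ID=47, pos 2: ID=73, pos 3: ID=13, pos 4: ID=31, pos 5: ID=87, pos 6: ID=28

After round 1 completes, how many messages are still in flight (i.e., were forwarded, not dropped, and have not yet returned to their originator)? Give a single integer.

Round 1: pos1(id47) recv 84: fwd; pos2(id73) recv 47: drop; pos3(id13) recv 73: fwd; pos4(id31) recv 13: drop; pos5(id87) recv 31: drop; pos6(id28) recv 87: fwd; pos0(id84) recv 28: drop
After round 1: 3 messages still in flight

Answer: 3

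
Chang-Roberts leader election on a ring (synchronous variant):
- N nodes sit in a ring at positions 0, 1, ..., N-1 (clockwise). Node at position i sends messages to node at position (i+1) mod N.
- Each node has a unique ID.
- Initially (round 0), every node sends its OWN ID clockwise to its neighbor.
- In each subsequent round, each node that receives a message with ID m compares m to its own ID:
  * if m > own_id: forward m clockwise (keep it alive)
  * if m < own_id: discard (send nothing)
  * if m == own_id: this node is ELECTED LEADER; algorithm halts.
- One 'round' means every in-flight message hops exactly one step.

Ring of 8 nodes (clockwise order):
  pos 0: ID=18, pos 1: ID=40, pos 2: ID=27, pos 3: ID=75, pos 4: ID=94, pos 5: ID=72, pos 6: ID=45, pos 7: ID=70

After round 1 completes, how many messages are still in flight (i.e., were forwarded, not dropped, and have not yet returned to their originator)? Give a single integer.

Answer: 4

Derivation:
Round 1: pos1(id40) recv 18: drop; pos2(id27) recv 40: fwd; pos3(id75) recv 27: drop; pos4(id94) recv 75: drop; pos5(id72) recv 94: fwd; pos6(id45) recv 72: fwd; pos7(id70) recv 45: drop; pos0(id18) recv 70: fwd
After round 1: 4 messages still in flight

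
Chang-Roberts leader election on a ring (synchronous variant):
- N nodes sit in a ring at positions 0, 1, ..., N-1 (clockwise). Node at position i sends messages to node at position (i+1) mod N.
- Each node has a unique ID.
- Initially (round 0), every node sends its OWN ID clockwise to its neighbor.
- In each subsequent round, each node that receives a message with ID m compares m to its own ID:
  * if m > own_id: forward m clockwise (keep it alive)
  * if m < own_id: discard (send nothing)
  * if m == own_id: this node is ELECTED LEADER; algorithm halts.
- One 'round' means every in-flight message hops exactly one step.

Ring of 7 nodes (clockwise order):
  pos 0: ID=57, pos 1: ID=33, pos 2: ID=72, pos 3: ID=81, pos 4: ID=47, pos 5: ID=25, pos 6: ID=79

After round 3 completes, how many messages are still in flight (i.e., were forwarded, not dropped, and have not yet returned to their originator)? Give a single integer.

Answer: 2

Derivation:
Round 1: pos1(id33) recv 57: fwd; pos2(id72) recv 33: drop; pos3(id81) recv 72: drop; pos4(id47) recv 81: fwd; pos5(id25) recv 47: fwd; pos6(id79) recv 25: drop; pos0(id57) recv 79: fwd
Round 2: pos2(id72) recv 57: drop; pos5(id25) recv 81: fwd; pos6(id79) recv 47: drop; pos1(id33) recv 79: fwd
Round 3: pos6(id79) recv 81: fwd; pos2(id72) recv 79: fwd
After round 3: 2 messages still in flight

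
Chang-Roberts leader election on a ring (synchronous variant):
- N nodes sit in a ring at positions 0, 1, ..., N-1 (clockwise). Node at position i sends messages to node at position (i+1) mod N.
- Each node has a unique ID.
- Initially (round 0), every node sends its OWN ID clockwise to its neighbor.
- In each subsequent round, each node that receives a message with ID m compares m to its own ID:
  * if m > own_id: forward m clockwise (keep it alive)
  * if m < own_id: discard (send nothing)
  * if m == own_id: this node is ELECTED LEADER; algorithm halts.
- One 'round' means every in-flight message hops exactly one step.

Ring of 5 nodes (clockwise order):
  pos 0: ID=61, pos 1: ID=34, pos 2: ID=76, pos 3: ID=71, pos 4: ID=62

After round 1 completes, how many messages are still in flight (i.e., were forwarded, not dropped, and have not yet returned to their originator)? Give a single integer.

Round 1: pos1(id34) recv 61: fwd; pos2(id76) recv 34: drop; pos3(id71) recv 76: fwd; pos4(id62) recv 71: fwd; pos0(id61) recv 62: fwd
After round 1: 4 messages still in flight

Answer: 4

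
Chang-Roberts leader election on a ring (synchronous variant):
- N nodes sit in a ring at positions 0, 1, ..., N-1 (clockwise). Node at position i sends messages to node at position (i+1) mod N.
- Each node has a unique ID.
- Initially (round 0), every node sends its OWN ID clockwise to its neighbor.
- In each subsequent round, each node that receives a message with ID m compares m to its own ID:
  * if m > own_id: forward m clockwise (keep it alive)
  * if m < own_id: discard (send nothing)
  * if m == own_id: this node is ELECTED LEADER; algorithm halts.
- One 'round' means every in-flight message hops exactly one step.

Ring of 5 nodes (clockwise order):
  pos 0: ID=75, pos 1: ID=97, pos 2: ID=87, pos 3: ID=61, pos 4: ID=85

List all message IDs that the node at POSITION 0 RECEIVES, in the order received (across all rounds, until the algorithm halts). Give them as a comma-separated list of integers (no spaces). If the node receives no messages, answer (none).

Round 1: pos1(id97) recv 75: drop; pos2(id87) recv 97: fwd; pos3(id61) recv 87: fwd; pos4(id85) recv 61: drop; pos0(id75) recv 85: fwd
Round 2: pos3(id61) recv 97: fwd; pos4(id85) recv 87: fwd; pos1(id97) recv 85: drop
Round 3: pos4(id85) recv 97: fwd; pos0(id75) recv 87: fwd
Round 4: pos0(id75) recv 97: fwd; pos1(id97) recv 87: drop
Round 5: pos1(id97) recv 97: ELECTED

Answer: 85,87,97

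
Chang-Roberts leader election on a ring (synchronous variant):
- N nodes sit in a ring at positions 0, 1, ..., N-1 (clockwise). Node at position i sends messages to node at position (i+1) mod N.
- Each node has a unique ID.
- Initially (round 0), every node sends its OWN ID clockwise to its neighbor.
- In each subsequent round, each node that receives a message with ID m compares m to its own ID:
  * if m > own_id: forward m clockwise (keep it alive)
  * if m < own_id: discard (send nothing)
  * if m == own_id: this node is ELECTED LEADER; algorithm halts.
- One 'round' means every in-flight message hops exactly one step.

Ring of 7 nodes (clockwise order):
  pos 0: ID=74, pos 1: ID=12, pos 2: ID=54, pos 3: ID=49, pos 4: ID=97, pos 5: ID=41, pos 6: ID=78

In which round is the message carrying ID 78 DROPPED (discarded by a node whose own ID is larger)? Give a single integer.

Round 1: pos1(id12) recv 74: fwd; pos2(id54) recv 12: drop; pos3(id49) recv 54: fwd; pos4(id97) recv 49: drop; pos5(id41) recv 97: fwd; pos6(id78) recv 41: drop; pos0(id74) recv 78: fwd
Round 2: pos2(id54) recv 74: fwd; pos4(id97) recv 54: drop; pos6(id78) recv 97: fwd; pos1(id12) recv 78: fwd
Round 3: pos3(id49) recv 74: fwd; pos0(id74) recv 97: fwd; pos2(id54) recv 78: fwd
Round 4: pos4(id97) recv 74: drop; pos1(id12) recv 97: fwd; pos3(id49) recv 78: fwd
Round 5: pos2(id54) recv 97: fwd; pos4(id97) recv 78: drop
Round 6: pos3(id49) recv 97: fwd
Round 7: pos4(id97) recv 97: ELECTED
Message ID 78 originates at pos 6; dropped at pos 4 in round 5

Answer: 5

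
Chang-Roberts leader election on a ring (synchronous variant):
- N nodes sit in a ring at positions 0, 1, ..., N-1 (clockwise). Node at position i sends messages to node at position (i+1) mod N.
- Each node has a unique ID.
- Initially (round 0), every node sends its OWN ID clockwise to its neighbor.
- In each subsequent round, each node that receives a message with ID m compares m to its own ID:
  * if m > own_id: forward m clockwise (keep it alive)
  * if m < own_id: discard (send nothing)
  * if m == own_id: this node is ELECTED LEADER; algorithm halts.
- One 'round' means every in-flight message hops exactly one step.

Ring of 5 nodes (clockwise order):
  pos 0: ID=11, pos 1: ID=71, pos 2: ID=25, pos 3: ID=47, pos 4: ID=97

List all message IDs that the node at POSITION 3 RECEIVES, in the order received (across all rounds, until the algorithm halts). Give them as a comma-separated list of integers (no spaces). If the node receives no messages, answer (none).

Round 1: pos1(id71) recv 11: drop; pos2(id25) recv 71: fwd; pos3(id47) recv 25: drop; pos4(id97) recv 47: drop; pos0(id11) recv 97: fwd
Round 2: pos3(id47) recv 71: fwd; pos1(id71) recv 97: fwd
Round 3: pos4(id97) recv 71: drop; pos2(id25) recv 97: fwd
Round 4: pos3(id47) recv 97: fwd
Round 5: pos4(id97) recv 97: ELECTED

Answer: 25,71,97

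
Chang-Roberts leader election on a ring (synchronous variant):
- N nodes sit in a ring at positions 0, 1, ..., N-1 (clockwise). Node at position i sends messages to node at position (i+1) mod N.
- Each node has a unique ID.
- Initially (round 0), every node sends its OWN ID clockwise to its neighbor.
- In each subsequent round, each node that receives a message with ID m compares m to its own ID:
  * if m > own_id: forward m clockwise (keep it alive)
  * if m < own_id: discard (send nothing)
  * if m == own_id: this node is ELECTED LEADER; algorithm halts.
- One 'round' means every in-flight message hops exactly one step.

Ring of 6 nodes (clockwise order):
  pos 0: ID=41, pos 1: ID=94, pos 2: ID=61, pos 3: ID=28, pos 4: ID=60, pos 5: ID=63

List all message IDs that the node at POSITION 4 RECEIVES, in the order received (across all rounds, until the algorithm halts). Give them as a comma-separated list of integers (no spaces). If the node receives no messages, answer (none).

Round 1: pos1(id94) recv 41: drop; pos2(id61) recv 94: fwd; pos3(id28) recv 61: fwd; pos4(id60) recv 28: drop; pos5(id63) recv 60: drop; pos0(id41) recv 63: fwd
Round 2: pos3(id28) recv 94: fwd; pos4(id60) recv 61: fwd; pos1(id94) recv 63: drop
Round 3: pos4(id60) recv 94: fwd; pos5(id63) recv 61: drop
Round 4: pos5(id63) recv 94: fwd
Round 5: pos0(id41) recv 94: fwd
Round 6: pos1(id94) recv 94: ELECTED

Answer: 28,61,94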